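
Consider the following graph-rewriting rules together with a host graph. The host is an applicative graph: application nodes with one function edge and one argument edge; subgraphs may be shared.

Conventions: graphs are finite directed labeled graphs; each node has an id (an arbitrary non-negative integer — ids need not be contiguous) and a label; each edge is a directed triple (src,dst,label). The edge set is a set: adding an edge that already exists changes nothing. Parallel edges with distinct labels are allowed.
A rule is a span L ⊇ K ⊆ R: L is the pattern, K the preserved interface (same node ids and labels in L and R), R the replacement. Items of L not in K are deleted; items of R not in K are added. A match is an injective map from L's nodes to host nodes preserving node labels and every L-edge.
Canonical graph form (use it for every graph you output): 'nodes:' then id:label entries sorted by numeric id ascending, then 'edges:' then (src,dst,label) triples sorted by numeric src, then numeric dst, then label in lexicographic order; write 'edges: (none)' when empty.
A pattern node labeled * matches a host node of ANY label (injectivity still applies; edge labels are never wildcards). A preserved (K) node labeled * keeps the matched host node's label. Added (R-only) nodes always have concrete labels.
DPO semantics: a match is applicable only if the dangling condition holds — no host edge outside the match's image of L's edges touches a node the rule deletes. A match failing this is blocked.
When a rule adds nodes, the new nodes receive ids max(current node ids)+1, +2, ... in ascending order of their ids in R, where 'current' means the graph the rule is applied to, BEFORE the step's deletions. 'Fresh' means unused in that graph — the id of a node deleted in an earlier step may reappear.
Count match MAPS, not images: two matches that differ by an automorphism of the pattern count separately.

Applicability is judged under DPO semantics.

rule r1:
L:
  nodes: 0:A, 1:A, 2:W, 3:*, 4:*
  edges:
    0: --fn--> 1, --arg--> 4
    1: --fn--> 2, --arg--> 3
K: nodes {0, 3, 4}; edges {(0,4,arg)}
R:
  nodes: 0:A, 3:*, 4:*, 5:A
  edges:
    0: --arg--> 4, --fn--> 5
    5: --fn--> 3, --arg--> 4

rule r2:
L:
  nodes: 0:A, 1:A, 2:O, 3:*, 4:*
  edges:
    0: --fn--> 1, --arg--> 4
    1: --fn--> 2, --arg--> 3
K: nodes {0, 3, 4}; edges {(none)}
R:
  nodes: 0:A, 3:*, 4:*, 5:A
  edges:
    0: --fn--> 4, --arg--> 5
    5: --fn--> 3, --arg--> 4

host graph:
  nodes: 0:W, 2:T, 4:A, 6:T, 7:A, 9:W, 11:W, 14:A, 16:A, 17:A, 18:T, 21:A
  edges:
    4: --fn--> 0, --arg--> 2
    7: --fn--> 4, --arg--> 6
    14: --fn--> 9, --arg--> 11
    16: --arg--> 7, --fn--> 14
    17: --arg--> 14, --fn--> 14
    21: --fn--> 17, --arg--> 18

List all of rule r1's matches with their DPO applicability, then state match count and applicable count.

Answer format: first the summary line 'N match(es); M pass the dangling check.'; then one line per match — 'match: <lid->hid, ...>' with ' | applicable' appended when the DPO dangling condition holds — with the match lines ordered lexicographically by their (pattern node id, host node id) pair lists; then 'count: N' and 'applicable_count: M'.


2 match(es); 1 pass the dangling check.
match: 0->7, 1->4, 2->0, 3->2, 4->6 | applicable
match: 0->16, 1->14, 2->9, 3->11, 4->7
count: 2
applicable_count: 1


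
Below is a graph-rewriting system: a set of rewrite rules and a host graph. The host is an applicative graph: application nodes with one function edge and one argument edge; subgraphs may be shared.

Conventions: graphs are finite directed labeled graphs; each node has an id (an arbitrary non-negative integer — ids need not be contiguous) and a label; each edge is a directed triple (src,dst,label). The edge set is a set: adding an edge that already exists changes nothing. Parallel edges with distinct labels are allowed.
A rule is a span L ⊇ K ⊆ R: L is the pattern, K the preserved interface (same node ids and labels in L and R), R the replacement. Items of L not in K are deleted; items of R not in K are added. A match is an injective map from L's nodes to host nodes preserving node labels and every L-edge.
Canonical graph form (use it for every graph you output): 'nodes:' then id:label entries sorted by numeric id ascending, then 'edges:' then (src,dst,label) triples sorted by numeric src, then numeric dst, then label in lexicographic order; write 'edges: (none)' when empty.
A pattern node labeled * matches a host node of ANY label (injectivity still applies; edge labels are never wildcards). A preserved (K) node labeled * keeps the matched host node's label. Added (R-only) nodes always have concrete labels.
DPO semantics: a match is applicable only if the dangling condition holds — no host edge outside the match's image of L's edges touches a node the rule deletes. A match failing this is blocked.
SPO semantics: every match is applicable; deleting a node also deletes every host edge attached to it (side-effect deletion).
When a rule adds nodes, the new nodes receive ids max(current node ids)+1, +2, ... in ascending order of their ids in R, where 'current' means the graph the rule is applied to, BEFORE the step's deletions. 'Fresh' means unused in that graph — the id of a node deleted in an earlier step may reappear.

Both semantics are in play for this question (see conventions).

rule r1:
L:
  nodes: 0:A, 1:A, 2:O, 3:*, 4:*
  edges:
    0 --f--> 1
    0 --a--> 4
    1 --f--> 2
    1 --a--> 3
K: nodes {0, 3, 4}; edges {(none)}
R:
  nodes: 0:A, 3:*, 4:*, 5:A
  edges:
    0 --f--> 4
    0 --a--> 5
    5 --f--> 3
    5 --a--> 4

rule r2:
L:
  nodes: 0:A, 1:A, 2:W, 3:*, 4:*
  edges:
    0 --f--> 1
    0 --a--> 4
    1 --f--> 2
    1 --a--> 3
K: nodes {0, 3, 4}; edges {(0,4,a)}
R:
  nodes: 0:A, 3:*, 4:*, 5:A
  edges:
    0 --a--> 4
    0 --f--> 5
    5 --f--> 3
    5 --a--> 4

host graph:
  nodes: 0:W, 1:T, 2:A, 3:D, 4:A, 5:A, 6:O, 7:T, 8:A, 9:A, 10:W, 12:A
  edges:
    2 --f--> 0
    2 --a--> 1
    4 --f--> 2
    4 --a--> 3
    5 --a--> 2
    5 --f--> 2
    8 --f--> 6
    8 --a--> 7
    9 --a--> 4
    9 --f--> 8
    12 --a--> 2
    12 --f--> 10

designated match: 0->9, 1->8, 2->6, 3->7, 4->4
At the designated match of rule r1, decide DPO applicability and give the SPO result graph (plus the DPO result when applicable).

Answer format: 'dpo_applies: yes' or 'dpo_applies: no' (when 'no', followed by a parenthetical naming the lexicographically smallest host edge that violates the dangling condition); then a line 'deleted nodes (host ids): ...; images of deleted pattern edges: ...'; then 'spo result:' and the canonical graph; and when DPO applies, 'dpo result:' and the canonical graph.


dpo_applies: yes
deleted nodes (host ids): 6, 8; images of deleted pattern edges: (8,6,f); (8,7,a); (9,4,a); (9,8,f)
spo result:
nodes: 0:W, 1:T, 2:A, 3:D, 4:A, 5:A, 7:T, 9:A, 10:W, 12:A, 13:A
edges: (2,0,f); (2,1,a); (4,2,f); (4,3,a); (5,2,a); (5,2,f); (9,4,f); (9,13,a); (12,2,a); (12,10,f); (13,4,a); (13,7,f)
dpo result:
nodes: 0:W, 1:T, 2:A, 3:D, 4:A, 5:A, 7:T, 9:A, 10:W, 12:A, 13:A
edges: (2,0,f); (2,1,a); (4,2,f); (4,3,a); (5,2,a); (5,2,f); (9,4,f); (9,13,a); (12,2,a); (12,10,f); (13,4,a); (13,7,f)


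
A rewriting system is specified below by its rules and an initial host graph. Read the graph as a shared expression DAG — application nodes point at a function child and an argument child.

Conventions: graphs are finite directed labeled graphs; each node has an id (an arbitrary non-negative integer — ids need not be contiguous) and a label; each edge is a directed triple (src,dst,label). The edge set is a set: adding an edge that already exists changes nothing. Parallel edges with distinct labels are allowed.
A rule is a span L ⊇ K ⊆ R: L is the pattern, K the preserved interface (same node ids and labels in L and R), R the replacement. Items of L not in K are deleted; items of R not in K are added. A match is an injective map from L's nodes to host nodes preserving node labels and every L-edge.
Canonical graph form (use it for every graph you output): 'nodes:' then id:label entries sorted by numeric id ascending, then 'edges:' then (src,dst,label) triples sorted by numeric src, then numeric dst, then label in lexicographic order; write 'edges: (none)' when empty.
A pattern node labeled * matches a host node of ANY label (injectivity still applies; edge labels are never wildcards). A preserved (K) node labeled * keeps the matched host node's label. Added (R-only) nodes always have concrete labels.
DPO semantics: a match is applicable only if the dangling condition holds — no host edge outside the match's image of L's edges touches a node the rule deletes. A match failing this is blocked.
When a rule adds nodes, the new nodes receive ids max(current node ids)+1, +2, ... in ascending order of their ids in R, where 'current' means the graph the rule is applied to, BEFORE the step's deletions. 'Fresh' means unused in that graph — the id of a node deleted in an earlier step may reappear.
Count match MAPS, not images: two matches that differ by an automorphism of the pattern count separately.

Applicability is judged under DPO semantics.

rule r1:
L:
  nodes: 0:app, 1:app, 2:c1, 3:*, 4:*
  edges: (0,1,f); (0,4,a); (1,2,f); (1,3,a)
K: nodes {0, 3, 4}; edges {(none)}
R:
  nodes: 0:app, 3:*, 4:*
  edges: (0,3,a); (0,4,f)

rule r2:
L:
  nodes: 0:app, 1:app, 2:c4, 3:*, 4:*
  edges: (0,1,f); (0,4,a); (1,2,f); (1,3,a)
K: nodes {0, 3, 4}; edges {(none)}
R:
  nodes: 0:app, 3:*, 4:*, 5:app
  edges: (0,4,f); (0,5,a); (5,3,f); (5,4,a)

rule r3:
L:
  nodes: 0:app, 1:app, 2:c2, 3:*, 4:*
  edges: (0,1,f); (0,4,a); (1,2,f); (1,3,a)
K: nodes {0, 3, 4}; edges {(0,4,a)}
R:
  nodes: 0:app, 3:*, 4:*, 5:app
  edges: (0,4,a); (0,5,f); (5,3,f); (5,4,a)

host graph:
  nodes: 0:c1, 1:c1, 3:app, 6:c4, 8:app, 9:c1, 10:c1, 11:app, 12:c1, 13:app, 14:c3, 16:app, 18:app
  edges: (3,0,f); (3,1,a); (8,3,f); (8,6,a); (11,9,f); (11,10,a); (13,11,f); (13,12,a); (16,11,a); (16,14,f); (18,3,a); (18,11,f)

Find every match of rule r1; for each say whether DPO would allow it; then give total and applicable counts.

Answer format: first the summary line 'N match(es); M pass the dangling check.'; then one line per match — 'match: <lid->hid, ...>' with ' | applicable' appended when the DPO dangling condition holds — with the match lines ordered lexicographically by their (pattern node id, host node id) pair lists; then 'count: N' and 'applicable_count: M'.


3 match(es); 0 pass the dangling check.
match: 0->8, 1->3, 2->0, 3->1, 4->6
match: 0->13, 1->11, 2->9, 3->10, 4->12
match: 0->18, 1->11, 2->9, 3->10, 4->3
count: 3
applicable_count: 0


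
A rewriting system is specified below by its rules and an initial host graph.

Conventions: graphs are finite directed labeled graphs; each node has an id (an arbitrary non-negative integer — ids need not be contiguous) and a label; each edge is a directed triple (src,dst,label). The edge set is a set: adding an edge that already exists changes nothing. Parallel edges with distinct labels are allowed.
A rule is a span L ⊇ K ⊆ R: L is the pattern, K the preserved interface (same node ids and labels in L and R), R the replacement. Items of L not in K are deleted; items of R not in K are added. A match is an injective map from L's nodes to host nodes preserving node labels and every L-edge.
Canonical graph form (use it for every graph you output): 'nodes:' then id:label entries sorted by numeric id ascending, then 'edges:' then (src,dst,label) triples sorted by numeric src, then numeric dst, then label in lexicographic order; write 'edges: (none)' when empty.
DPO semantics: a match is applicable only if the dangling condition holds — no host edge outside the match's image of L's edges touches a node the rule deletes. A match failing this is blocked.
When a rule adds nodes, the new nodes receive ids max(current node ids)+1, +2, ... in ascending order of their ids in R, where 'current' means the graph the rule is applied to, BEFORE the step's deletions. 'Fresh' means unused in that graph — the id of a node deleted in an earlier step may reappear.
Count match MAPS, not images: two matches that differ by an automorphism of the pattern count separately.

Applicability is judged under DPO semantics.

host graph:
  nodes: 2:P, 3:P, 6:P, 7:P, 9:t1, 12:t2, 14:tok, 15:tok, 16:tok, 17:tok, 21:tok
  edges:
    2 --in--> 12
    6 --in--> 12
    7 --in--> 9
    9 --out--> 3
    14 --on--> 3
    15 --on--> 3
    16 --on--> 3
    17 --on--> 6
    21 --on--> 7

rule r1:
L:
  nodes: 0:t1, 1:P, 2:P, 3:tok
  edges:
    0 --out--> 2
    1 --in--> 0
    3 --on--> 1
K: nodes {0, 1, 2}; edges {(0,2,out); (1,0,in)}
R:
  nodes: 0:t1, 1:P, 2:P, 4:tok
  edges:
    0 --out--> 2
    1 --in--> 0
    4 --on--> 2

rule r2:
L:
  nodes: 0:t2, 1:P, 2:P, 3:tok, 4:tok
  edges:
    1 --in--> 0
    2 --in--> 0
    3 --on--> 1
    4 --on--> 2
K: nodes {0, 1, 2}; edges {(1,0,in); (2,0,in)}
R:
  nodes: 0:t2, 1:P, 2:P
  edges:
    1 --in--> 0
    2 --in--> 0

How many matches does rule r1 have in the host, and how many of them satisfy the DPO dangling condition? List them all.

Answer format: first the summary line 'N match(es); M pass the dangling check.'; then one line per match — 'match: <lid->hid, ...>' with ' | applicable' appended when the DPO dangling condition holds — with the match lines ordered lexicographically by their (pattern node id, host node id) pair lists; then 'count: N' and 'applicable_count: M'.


1 match(es); 1 pass the dangling check.
match: 0->9, 1->7, 2->3, 3->21 | applicable
count: 1
applicable_count: 1


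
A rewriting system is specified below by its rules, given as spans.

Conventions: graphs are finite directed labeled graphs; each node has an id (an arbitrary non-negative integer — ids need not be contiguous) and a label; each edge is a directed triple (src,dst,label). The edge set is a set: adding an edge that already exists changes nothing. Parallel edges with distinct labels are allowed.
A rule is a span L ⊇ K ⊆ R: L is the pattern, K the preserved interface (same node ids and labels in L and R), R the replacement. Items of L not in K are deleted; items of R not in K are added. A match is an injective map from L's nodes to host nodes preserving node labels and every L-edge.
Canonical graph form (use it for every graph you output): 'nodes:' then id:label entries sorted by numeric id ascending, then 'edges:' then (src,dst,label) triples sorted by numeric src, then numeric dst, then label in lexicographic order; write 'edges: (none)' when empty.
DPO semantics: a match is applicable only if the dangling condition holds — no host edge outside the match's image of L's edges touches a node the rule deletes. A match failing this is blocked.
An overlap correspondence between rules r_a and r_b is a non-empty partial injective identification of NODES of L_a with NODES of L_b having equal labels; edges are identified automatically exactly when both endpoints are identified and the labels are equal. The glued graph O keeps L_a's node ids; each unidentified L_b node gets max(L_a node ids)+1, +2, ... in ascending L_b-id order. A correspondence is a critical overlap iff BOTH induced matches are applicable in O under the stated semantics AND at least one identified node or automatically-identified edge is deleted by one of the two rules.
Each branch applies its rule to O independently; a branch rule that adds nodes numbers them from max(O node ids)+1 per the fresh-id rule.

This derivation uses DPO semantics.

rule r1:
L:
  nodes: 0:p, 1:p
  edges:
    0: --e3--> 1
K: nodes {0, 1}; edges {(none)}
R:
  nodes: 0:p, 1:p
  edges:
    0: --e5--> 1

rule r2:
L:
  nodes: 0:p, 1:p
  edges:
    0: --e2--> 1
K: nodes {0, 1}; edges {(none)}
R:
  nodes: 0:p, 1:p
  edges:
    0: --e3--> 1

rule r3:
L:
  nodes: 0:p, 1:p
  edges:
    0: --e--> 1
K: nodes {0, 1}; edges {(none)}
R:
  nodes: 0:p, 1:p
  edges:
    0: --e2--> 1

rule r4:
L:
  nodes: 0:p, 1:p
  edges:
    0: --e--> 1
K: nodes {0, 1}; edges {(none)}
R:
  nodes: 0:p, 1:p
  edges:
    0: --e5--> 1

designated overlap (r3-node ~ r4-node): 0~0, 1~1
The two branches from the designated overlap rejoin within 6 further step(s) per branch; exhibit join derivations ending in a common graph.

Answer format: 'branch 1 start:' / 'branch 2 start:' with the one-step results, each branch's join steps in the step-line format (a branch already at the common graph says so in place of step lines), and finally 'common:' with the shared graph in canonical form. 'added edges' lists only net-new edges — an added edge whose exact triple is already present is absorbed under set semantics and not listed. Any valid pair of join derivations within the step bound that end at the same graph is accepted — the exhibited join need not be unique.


branch 1 start:
nodes: 0:p, 1:p
edges: (0,1,e2)
branch 2 start:
nodes: 0:p, 1:p
edges: (0,1,e5)
branch 1 step 1: rule r2; match: 0->0, 1->1; deleted nodes (none); deleted edges (0,1,e2); added nodes (none); added edges (0,1,e3); result: nodes: 0:p, 1:p edges: (0,1,e3)
branch 1 step 2: rule r1; match: 0->0, 1->1; deleted nodes (none); deleted edges (0,1,e3); added nodes (none); added edges (0,1,e5); result: nodes: 0:p, 1:p edges: (0,1,e5)
branch 2: already at the common graph (0 steps)
common:
nodes: 0:p, 1:p
edges: (0,1,e5)


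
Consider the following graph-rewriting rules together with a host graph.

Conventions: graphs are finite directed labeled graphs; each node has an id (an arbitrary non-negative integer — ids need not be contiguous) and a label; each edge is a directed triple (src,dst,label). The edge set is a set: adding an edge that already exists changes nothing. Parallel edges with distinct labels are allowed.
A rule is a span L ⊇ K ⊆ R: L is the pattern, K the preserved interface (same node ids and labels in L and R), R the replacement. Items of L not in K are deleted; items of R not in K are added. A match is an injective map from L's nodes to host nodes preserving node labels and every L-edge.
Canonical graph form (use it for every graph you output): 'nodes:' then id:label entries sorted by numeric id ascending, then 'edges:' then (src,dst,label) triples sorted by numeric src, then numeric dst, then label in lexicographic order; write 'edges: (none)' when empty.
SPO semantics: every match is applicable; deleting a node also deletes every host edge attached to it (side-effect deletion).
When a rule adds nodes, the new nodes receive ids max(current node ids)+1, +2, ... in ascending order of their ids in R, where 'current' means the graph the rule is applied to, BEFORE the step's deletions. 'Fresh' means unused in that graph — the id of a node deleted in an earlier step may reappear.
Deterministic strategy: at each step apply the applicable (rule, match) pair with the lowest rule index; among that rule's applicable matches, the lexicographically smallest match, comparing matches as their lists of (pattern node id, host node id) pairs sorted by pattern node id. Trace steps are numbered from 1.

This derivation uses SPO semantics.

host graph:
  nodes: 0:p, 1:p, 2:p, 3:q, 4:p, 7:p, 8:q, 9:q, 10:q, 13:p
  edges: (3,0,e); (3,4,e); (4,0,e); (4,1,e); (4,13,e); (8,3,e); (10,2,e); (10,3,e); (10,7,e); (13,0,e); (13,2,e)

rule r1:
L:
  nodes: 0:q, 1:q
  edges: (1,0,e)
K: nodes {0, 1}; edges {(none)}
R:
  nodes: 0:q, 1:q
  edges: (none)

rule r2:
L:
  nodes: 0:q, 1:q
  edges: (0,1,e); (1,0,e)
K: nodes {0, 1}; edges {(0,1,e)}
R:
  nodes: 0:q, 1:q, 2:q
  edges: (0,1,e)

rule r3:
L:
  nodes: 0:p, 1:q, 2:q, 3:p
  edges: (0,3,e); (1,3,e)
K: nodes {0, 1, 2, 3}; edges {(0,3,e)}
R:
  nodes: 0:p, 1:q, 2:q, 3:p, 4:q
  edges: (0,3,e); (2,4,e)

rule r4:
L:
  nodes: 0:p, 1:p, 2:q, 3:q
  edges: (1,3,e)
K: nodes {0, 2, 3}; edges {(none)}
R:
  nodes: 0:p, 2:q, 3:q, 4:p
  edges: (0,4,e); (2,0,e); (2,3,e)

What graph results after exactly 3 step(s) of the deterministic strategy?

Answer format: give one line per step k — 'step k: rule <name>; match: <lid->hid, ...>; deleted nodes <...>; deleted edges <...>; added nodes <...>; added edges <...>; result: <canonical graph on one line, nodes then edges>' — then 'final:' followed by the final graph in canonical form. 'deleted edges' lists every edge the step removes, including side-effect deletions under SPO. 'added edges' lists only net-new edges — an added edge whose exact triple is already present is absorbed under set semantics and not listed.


step 1: rule r1; match: 0->3, 1->8; deleted nodes (none); deleted edges (8,3,e); added nodes (none); added edges (none); result: nodes: 0:p, 1:p, 2:p, 3:q, 4:p, 7:p, 8:q, 9:q, 10:q, 13:p edges: (3,0,e); (3,4,e); (4,0,e); (4,1,e); (4,13,e); (10,2,e); (10,3,e); (10,7,e); (13,0,e); (13,2,e)
step 2: rule r1; match: 0->3, 1->10; deleted nodes (none); deleted edges (10,3,e); added nodes (none); added edges (none); result: nodes: 0:p, 1:p, 2:p, 3:q, 4:p, 7:p, 8:q, 9:q, 10:q, 13:p edges: (3,0,e); (3,4,e); (4,0,e); (4,1,e); (4,13,e); (10,2,e); (10,7,e); (13,0,e); (13,2,e)
step 3: rule r3; match: 0->4, 1->3, 2->8, 3->0; deleted nodes (none); deleted edges (3,0,e); added nodes 14; added edges (8,14,e); result: nodes: 0:p, 1:p, 2:p, 3:q, 4:p, 7:p, 8:q, 9:q, 10:q, 13:p, 14:q edges: (3,4,e); (4,0,e); (4,1,e); (4,13,e); (8,14,e); (10,2,e); (10,7,e); (13,0,e); (13,2,e)
final:
nodes: 0:p, 1:p, 2:p, 3:q, 4:p, 7:p, 8:q, 9:q, 10:q, 13:p, 14:q
edges: (3,4,e); (4,0,e); (4,1,e); (4,13,e); (8,14,e); (10,2,e); (10,7,e); (13,0,e); (13,2,e)


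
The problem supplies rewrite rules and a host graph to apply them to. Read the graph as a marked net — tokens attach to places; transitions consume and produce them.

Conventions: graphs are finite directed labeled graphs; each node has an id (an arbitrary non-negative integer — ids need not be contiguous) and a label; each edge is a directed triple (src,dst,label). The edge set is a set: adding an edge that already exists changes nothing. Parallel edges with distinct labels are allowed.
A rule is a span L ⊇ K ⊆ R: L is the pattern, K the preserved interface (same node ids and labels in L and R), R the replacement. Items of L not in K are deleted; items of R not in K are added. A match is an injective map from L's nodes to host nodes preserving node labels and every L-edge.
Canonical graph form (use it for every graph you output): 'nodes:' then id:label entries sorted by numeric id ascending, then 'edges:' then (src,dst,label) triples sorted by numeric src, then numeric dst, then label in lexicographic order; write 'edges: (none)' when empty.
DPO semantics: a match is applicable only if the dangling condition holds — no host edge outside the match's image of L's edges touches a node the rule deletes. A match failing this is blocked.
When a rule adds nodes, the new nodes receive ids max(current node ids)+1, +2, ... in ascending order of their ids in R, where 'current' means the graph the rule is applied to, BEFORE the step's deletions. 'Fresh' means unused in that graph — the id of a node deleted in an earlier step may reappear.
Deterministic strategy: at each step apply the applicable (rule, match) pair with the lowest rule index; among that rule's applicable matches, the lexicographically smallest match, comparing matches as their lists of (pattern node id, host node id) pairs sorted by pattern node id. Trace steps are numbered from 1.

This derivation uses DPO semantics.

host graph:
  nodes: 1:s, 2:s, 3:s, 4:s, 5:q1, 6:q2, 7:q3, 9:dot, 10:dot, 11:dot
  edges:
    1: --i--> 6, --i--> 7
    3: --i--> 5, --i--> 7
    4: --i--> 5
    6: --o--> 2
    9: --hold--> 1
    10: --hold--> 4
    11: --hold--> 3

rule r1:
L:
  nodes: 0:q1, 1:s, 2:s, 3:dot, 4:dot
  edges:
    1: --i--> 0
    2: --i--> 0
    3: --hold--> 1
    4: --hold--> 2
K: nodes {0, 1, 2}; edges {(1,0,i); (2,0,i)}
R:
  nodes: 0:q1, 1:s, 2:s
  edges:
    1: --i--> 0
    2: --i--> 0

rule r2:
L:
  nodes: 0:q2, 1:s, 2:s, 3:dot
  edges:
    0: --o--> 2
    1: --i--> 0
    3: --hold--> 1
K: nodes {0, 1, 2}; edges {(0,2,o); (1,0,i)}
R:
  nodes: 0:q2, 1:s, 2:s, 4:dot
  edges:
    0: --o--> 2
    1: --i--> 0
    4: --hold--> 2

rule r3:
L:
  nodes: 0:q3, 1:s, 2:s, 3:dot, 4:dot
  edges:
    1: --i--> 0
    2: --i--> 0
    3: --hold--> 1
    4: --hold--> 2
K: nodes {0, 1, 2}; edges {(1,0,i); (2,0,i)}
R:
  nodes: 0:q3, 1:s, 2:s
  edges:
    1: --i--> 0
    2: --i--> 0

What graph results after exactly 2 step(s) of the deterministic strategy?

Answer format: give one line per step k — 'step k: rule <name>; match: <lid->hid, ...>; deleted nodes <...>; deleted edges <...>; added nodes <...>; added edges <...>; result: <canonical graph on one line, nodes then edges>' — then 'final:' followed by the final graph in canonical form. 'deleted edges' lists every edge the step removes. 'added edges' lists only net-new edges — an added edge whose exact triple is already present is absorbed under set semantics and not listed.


step 1: rule r1; match: 0->5, 1->3, 2->4, 3->11, 4->10; deleted nodes 10, 11; deleted edges (10,4,hold); (11,3,hold); added nodes (none); added edges (none); result: nodes: 1:s, 2:s, 3:s, 4:s, 5:q1, 6:q2, 7:q3, 9:dot edges: (1,6,i); (1,7,i); (3,5,i); (3,7,i); (4,5,i); (6,2,o); (9,1,hold)
step 2: rule r2; match: 0->6, 1->1, 2->2, 3->9; deleted nodes 9; deleted edges (9,1,hold); added nodes 10; added edges (10,2,hold); result: nodes: 1:s, 2:s, 3:s, 4:s, 5:q1, 6:q2, 7:q3, 10:dot edges: (1,6,i); (1,7,i); (3,5,i); (3,7,i); (4,5,i); (6,2,o); (10,2,hold)
final:
nodes: 1:s, 2:s, 3:s, 4:s, 5:q1, 6:q2, 7:q3, 10:dot
edges: (1,6,i); (1,7,i); (3,5,i); (3,7,i); (4,5,i); (6,2,o); (10,2,hold)


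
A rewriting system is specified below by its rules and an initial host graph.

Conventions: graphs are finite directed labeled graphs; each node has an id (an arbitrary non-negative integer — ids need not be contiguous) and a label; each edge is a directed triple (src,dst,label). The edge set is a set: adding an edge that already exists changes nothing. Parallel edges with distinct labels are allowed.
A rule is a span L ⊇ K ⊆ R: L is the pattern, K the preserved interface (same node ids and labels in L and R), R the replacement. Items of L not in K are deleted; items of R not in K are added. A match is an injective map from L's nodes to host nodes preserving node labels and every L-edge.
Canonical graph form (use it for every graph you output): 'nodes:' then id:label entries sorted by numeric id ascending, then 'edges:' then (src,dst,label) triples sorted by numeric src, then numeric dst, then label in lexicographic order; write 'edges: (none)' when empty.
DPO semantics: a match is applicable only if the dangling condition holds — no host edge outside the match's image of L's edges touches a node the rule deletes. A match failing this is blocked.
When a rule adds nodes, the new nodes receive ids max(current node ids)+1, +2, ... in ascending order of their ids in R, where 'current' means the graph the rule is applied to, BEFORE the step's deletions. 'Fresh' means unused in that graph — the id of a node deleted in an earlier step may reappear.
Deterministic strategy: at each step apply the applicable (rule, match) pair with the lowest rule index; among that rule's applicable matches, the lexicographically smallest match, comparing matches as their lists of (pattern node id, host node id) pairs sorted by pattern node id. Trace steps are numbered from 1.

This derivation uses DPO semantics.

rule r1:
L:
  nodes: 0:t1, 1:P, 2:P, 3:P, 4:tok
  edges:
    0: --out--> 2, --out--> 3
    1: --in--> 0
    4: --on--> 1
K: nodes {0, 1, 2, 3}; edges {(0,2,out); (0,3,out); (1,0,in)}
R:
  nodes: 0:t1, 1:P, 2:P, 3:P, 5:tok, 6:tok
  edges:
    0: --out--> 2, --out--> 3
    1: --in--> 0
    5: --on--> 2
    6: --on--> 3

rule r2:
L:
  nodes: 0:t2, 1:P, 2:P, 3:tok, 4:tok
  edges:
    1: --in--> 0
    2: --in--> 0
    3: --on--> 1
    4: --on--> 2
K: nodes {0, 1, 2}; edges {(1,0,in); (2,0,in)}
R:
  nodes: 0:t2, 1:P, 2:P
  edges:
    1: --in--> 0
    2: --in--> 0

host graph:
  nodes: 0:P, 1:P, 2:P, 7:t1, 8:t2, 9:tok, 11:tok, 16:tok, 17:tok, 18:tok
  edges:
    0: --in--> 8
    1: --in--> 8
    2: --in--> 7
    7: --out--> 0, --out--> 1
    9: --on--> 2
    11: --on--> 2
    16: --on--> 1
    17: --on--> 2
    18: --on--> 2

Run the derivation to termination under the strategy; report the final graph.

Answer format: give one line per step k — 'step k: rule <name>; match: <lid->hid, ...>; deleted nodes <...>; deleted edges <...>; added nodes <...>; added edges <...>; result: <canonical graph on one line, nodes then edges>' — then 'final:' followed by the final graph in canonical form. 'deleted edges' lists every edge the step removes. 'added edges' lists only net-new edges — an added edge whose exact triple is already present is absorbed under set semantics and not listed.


step 1: rule r1; match: 0->7, 1->2, 2->0, 3->1, 4->9; deleted nodes 9; deleted edges (9,2,on); added nodes 19, 20; added edges (19,0,on); (20,1,on); result: nodes: 0:P, 1:P, 2:P, 7:t1, 8:t2, 11:tok, 16:tok, 17:tok, 18:tok, 19:tok, 20:tok edges: (0,8,in); (1,8,in); (2,7,in); (7,0,out); (7,1,out); (11,2,on); (16,1,on); (17,2,on); (18,2,on); (19,0,on); (20,1,on)
step 2: rule r1; match: 0->7, 1->2, 2->0, 3->1, 4->11; deleted nodes 11; deleted edges (11,2,on); added nodes 21, 22; added edges (21,0,on); (22,1,on); result: nodes: 0:P, 1:P, 2:P, 7:t1, 8:t2, 16:tok, 17:tok, 18:tok, 19:tok, 20:tok, 21:tok, 22:tok edges: (0,8,in); (1,8,in); (2,7,in); (7,0,out); (7,1,out); (16,1,on); (17,2,on); (18,2,on); (19,0,on); (20,1,on); (21,0,on); (22,1,on)
step 3: rule r1; match: 0->7, 1->2, 2->0, 3->1, 4->17; deleted nodes 17; deleted edges (17,2,on); added nodes 23, 24; added edges (23,0,on); (24,1,on); result: nodes: 0:P, 1:P, 2:P, 7:t1, 8:t2, 16:tok, 18:tok, 19:tok, 20:tok, 21:tok, 22:tok, 23:tok, 24:tok edges: (0,8,in); (1,8,in); (2,7,in); (7,0,out); (7,1,out); (16,1,on); (18,2,on); (19,0,on); (20,1,on); (21,0,on); (22,1,on); (23,0,on); (24,1,on)
step 4: rule r1; match: 0->7, 1->2, 2->0, 3->1, 4->18; deleted nodes 18; deleted edges (18,2,on); added nodes 25, 26; added edges (25,0,on); (26,1,on); result: nodes: 0:P, 1:P, 2:P, 7:t1, 8:t2, 16:tok, 19:tok, 20:tok, 21:tok, 22:tok, 23:tok, 24:tok, 25:tok, 26:tok edges: (0,8,in); (1,8,in); (2,7,in); (7,0,out); (7,1,out); (16,1,on); (19,0,on); (20,1,on); (21,0,on); (22,1,on); (23,0,on); (24,1,on); (25,0,on); (26,1,on)
step 5: rule r2; match: 0->8, 1->0, 2->1, 3->19, 4->16; deleted nodes 16, 19; deleted edges (16,1,on); (19,0,on); added nodes (none); added edges (none); result: nodes: 0:P, 1:P, 2:P, 7:t1, 8:t2, 20:tok, 21:tok, 22:tok, 23:tok, 24:tok, 25:tok, 26:tok edges: (0,8,in); (1,8,in); (2,7,in); (7,0,out); (7,1,out); (20,1,on); (21,0,on); (22,1,on); (23,0,on); (24,1,on); (25,0,on); (26,1,on)
step 6: rule r2; match: 0->8, 1->0, 2->1, 3->21, 4->20; deleted nodes 20, 21; deleted edges (20,1,on); (21,0,on); added nodes (none); added edges (none); result: nodes: 0:P, 1:P, 2:P, 7:t1, 8:t2, 22:tok, 23:tok, 24:tok, 25:tok, 26:tok edges: (0,8,in); (1,8,in); (2,7,in); (7,0,out); (7,1,out); (22,1,on); (23,0,on); (24,1,on); (25,0,on); (26,1,on)
step 7: rule r2; match: 0->8, 1->0, 2->1, 3->23, 4->22; deleted nodes 22, 23; deleted edges (22,1,on); (23,0,on); added nodes (none); added edges (none); result: nodes: 0:P, 1:P, 2:P, 7:t1, 8:t2, 24:tok, 25:tok, 26:tok edges: (0,8,in); (1,8,in); (2,7,in); (7,0,out); (7,1,out); (24,1,on); (25,0,on); (26,1,on)
step 8: rule r2; match: 0->8, 1->0, 2->1, 3->25, 4->24; deleted nodes 24, 25; deleted edges (24,1,on); (25,0,on); added nodes (none); added edges (none); result: nodes: 0:P, 1:P, 2:P, 7:t1, 8:t2, 26:tok edges: (0,8,in); (1,8,in); (2,7,in); (7,0,out); (7,1,out); (26,1,on)
final:
nodes: 0:P, 1:P, 2:P, 7:t1, 8:t2, 26:tok
edges: (0,8,in); (1,8,in); (2,7,in); (7,0,out); (7,1,out); (26,1,on)


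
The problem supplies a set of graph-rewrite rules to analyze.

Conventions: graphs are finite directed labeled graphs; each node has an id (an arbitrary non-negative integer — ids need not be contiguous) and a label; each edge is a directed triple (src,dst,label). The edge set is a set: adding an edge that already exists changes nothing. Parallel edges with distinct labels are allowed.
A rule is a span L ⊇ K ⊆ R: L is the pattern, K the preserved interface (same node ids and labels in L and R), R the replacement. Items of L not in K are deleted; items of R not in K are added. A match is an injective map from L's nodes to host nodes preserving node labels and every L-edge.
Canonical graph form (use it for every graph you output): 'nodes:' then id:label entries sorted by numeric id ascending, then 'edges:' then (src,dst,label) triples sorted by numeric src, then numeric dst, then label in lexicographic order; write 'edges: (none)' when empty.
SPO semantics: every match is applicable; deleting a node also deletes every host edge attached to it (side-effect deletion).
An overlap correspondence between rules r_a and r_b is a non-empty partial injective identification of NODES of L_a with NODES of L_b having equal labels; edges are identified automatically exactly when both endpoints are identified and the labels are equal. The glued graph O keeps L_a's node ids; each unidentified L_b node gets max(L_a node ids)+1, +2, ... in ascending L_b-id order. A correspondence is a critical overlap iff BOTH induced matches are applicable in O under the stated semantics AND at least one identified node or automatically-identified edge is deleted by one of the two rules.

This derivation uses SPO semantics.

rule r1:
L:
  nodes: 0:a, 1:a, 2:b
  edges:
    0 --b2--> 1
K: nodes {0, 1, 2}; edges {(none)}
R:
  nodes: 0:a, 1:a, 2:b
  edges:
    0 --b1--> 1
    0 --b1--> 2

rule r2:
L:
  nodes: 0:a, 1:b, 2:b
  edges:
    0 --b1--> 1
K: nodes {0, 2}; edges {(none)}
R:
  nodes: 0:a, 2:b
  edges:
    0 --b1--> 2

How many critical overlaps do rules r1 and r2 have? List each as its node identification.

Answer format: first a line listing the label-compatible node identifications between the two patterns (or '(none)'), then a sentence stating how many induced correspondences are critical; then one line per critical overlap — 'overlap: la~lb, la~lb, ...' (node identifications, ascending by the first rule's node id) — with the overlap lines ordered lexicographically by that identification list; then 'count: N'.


label-compatible node identifications between L(r1) and L(r2): 0~0, 1~0, 2~1, 2~2
3 of the induced correspondences are critical overlaps of r1 and r2.
overlap: 0~0, 2~1
overlap: 1~0, 2~1
overlap: 2~1
count: 3


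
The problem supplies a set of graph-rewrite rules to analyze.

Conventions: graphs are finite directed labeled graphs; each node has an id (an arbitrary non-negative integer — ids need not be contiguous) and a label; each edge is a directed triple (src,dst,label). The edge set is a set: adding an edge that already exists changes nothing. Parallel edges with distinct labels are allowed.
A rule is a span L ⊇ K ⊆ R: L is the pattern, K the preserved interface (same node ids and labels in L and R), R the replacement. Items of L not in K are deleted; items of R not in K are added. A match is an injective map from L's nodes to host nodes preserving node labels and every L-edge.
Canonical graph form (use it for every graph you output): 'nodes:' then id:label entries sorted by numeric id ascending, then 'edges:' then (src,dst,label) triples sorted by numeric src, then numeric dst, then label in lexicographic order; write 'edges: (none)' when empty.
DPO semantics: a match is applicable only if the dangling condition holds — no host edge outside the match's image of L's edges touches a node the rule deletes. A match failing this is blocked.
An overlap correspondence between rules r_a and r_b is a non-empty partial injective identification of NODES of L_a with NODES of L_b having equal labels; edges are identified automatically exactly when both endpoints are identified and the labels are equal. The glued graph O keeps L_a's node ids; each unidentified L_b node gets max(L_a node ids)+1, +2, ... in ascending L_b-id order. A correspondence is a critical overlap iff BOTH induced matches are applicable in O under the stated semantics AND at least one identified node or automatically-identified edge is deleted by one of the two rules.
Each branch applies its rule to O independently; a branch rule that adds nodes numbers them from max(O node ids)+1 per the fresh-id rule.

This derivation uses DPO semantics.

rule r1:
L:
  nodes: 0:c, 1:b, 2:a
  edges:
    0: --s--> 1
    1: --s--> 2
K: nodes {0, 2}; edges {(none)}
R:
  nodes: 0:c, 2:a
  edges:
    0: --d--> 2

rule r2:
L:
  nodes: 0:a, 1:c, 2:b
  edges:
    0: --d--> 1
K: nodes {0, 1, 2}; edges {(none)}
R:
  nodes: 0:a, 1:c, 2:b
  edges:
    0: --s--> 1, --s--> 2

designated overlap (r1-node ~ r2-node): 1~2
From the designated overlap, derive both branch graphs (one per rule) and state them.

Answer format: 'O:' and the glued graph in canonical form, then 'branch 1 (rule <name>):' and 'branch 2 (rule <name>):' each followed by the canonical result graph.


O:
nodes: 0:c, 1:b, 2:a, 3:a, 4:c
edges: (0,1,s); (1,2,s); (3,4,d)
branch 1 (rule r1):
nodes: 0:c, 2:a, 3:a, 4:c
edges: (0,2,d); (3,4,d)
branch 2 (rule r2):
nodes: 0:c, 1:b, 2:a, 3:a, 4:c
edges: (0,1,s); (1,2,s); (3,1,s); (3,4,s)


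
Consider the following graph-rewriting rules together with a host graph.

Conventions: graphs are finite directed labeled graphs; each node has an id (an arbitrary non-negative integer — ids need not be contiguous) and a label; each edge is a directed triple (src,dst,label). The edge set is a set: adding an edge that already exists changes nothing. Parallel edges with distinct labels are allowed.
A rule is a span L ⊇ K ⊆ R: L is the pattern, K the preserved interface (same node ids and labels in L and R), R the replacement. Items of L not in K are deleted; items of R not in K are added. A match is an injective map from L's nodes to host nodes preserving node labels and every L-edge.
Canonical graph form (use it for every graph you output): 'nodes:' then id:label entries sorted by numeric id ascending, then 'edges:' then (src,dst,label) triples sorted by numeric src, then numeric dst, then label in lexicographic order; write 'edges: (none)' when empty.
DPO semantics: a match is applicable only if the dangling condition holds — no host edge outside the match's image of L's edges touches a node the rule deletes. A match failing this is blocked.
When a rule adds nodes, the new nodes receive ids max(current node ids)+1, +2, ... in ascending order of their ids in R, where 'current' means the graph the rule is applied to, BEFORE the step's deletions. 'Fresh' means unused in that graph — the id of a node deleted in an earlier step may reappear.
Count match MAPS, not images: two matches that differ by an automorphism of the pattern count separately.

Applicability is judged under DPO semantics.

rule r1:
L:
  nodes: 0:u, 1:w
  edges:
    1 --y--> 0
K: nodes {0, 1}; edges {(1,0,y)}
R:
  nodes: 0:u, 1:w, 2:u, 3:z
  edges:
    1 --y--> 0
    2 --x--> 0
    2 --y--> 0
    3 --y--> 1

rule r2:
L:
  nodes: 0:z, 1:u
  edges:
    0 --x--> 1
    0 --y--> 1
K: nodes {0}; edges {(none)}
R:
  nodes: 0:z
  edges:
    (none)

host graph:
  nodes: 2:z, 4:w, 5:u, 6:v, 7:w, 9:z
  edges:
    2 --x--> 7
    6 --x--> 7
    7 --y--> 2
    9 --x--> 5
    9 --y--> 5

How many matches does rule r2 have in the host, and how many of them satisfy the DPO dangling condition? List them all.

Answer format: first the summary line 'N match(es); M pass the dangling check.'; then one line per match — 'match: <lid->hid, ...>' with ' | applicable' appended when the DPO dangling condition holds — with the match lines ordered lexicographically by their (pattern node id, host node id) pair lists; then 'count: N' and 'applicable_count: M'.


1 match(es); 1 pass the dangling check.
match: 0->9, 1->5 | applicable
count: 1
applicable_count: 1


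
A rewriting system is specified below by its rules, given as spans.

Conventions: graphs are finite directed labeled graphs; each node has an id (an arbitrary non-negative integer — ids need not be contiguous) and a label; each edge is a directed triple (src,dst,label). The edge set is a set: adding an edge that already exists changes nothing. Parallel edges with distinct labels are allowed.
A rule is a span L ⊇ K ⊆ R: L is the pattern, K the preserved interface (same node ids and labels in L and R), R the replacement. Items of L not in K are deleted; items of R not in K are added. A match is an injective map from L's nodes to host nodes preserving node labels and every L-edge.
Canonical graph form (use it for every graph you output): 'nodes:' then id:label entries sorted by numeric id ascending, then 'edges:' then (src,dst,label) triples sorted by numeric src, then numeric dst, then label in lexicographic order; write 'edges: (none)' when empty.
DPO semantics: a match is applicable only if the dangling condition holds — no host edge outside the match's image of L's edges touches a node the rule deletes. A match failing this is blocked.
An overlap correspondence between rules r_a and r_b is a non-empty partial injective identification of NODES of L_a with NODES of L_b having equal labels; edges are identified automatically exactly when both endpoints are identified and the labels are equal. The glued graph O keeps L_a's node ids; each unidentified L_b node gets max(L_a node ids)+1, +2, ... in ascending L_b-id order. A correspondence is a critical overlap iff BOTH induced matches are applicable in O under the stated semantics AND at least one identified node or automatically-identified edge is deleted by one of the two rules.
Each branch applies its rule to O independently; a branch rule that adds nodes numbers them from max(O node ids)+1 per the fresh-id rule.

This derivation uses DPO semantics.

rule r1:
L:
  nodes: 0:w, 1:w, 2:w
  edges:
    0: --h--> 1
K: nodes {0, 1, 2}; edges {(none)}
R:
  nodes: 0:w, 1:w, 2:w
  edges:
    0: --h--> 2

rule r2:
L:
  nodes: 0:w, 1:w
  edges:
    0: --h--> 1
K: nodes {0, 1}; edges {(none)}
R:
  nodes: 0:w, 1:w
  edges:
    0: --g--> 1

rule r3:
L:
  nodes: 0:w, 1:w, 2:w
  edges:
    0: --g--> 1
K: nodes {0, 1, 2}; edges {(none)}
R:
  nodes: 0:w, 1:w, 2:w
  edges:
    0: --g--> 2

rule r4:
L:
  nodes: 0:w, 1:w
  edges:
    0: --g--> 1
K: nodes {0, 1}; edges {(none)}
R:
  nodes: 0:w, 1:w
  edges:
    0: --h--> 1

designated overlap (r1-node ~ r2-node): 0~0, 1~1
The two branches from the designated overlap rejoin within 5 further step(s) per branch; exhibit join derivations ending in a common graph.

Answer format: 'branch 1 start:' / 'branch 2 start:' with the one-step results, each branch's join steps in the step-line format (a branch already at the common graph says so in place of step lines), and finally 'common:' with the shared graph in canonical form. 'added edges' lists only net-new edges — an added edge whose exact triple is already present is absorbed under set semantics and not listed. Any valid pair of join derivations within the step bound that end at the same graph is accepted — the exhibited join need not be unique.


branch 1 start:
nodes: 0:w, 1:w, 2:w
edges: (0,2,h)
branch 2 start:
nodes: 0:w, 1:w, 2:w
edges: (0,1,g)
branch 1 step 1: rule r1; match: 0->0, 1->2, 2->1; deleted nodes (none); deleted edges (0,2,h); added nodes (none); added edges (0,1,h); result: nodes: 0:w, 1:w, 2:w edges: (0,1,h)
branch 2 step 1: rule r4; match: 0->0, 1->1; deleted nodes (none); deleted edges (0,1,g); added nodes (none); added edges (0,1,h); result: nodes: 0:w, 1:w, 2:w edges: (0,1,h)
common:
nodes: 0:w, 1:w, 2:w
edges: (0,1,h)
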